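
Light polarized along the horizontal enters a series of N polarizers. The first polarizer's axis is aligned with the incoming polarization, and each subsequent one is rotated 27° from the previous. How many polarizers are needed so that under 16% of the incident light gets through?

N = 9

First polarizer is aligned with the polarization: full transmission.
Each further stage multiplies by cos²(27°) = 0.7939.
After N polarizers: T = 0.7939^(N−1). Require T < 0.16 ⇒ N−1 > ln(0.16)/ln(0.7939) = 7.94, so N−1 ≥ 8 and N = 9.
Check: N=9 gives T = 0.1578 < 0.16; N=8 gives T = 0.1988.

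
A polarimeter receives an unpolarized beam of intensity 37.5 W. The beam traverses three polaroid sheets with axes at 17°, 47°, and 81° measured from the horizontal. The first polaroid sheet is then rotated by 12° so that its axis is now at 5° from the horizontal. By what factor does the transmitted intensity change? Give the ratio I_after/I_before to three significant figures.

Before rotation:
Unpolarized light through the first polarizer → I₁ = ½ I₀, now polarized at 17°.
I₂ = I₁ cos²(47° − 17°) = 0.5 I₀ · cos²(30°) = 0.375 I₀.
I₃ = I₂ cos²(81° − 47°) = 0.375 I₀ · cos²(34°) = 0.2577 I₀.
After rotation:
Unpolarized light through the first polarizer → I₁ = ½ I₀, now polarized at 5°.
I₂ = I₁ cos²(47° − 5°) = 0.5 I₀ · cos²(42°) = 0.2761 I₀.
I₃ = I₂ cos²(81° − 47°) = 0.2761 I₀ · cos²(34°) = 0.1898 I₀.
Ratio = 0.1898 / 0.2577 = 0.7364.

I_new/I_old ≈ 0.736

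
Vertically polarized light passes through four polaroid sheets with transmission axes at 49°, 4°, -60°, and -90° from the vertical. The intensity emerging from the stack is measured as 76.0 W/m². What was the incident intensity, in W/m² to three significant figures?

I₁ = I₀ cos²(49° − 0°) = I₀ cos²(49°) = 0.4304 I₀.
I₂ = I₁ cos²(4° − 49°) = 0.4304 I₀ · cos²(45°) = 0.2152 I₀.
I₃ = I₂ cos²(-60° − 4°) = 0.2152 I₀ · cos²(64°) = 0.04136 I₀.
I₄ = I₃ cos²(-90° + 60°) = 0.04136 I₀ · cos²(30°) = 0.03102 I₀.
So 76.0 W/m² = 0.03102 I₀, giving I₀ = 76.0/0.03102 = 2450 W/m².

I₀ ≈ 2450 W/m²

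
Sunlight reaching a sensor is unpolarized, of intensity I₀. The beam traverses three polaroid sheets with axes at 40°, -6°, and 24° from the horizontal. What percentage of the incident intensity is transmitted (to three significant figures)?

Unpolarized light through the first polarizer → I₁ = ½ I₀, now polarized at 40°.
I₂ = I₁ cos²(-6° − 40°) = 0.5 I₀ · cos²(46°) = 0.2413 I₀.
I₃ = I₂ cos²(24° + 6°) = 0.2413 I₀ · cos²(30°) = 0.181 I₀.
That is 18.1% of the incident intensity.

≈ 18.1%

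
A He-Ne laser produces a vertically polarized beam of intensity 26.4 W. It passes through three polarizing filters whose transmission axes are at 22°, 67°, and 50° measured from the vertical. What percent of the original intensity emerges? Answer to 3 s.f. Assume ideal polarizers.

By Malus's law, I₁ = 26.4 W · cos²(22°) = 22.7 W.
I₂ = I₁ · cos²(45°) = 22.7 · 0.5 = 11.35 W.
I₃ = I₂ · cos²(17°) = 11.35 · 0.9145 = 10.38 W.
That is 39.31% of the incident intensity.

≈ 39.3%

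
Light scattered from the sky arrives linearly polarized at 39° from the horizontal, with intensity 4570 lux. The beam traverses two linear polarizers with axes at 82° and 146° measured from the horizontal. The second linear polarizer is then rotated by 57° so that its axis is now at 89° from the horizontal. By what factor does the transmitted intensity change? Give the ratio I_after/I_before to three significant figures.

I_new/I_old ≈ 5.13

Before rotation:
I₁ = I₀ cos²(82° − 39°) = I₀ cos²(43°) = 0.5349 I₀.
I₂ = I₁ cos²(146° − 82°) = 0.5349 I₀ · cos²(64°) = 0.1028 I₀.
After rotation:
I₁ = I₀ cos²(82° − 39°) = I₀ cos²(43°) = 0.5349 I₀.
I₂ = I₁ cos²(89° − 82°) = 0.5349 I₀ · cos²(7°) = 0.5269 I₀.
Ratio = 0.5269 / 0.1028 = 5.126.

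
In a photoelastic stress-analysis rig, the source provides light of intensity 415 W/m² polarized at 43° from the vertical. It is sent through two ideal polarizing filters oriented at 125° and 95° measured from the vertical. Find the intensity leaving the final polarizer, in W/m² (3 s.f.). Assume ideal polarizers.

I₁ = 415 W/m² · cos²(82°) = 8.038 W/m².
I₂ = I₁ · cos²(30°) = 8.038 · 0.75 = 6.029 W/m².

I ≈ 6.03 W/m²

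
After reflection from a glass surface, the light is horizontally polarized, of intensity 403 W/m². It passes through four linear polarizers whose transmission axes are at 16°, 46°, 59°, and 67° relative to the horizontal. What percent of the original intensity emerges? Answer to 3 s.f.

≈ 64.5%

I₁ = 403 W/m² · cos²(16°) = 372.4 W/m².
I₂ = I₁ · cos²(30°) = 372.4 · 0.75 = 279.3 W/m².
I₃ = I₂ · cos²(13°) = 279.3 · 0.9494 = 265.2 W/m².
I₄ = I₃ · cos²(8°) = 265.2 · 0.9806 = 260 W/m².
That is 64.52% of the incident intensity.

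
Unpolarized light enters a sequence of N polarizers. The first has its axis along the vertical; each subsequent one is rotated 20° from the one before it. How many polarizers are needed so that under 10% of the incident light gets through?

N = 14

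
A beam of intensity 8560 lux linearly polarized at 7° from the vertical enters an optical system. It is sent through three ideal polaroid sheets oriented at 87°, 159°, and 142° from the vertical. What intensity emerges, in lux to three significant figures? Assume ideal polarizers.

I₁ = 8560 lux · cos²(80°) = 258.1 lux.
I₂ = I₁ · cos²(72°) = 258.1 · 0.09549 = 24.65 lux.
I₃ = I₂ · cos²(17°) = 24.65 · 0.9145 = 22.54 lux.

I ≈ 22.5 lux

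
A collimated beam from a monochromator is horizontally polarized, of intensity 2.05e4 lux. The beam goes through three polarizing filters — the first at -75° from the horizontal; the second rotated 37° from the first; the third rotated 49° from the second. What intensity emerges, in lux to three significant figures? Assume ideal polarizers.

I ≈ 377 lux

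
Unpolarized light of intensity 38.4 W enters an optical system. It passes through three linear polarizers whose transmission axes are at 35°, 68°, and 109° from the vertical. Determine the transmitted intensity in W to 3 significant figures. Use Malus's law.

Unpolarized light through the first polarizer → I₁ = 38.4 W/2 = 19.2 W, polarized at 35°.
I₂ = I₁ · cos²(33°) = 19.2 · 0.7034 = 13.5 W.
I₃ = I₂ · cos²(41°) = 13.5 · 0.5696 = 7.692 W.

I ≈ 7.69 W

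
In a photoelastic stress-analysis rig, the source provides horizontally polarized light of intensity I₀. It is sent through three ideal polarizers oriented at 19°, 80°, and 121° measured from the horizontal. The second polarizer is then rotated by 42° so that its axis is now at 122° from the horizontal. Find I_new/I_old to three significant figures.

Before rotation:
I₁ = I₀ cos²(19° − 0°) = I₀ cos²(19°) = 0.894 I₀.
I₂ = I₁ cos²(80° − 19°) = 0.894 I₀ · cos²(61°) = 0.2101 I₀.
I₃ = I₂ cos²(121° − 80°) = 0.2101 I₀ · cos²(41°) = 0.1197 I₀.
After rotation:
I₁ = I₀ cos²(19° − 0°) = I₀ cos²(19°) = 0.894 I₀.
Angle between axes 1 and 2: 77°. I₂ = 0.894 I₀ · cos²(77°) = 0.04524 I₀.
I₃ = I₂ cos²(121° − 122°) = 0.04524 I₀ · cos²(1°) = 0.04523 I₀.
Ratio = 0.04523 / 0.1197 = 0.3779.

I_new/I_old ≈ 0.378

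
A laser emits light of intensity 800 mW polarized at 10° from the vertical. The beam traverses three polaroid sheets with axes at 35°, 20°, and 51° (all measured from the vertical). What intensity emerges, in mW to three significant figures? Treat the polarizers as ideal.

By Malus's law, I₁ = 800 mW · cos²(25°) = 657.1 mW.
I₂ = I₁ · cos²(15°) = 657.1 · 0.933 = 613.1 mW.
I₃ = I₂ · cos²(31°) = 613.1 · 0.7347 = 450.5 mW.

I ≈ 450 mW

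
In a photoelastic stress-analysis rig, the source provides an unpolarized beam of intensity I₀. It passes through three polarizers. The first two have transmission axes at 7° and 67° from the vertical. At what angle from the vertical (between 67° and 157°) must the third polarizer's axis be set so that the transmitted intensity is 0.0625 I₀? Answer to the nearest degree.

Unpolarized light through the first polarizer → I₁ = ½ I₀, now polarized at 7°.
I₂ = I₁ cos²(67° − 7°) = 0.5 I₀ · cos²(60°) = 0.125 I₀.
Need I₃/I₀ = 0.0625, so cos²(θ − 67°) = 0.0625 / 0.125 = 0.5.
θ − 67° = arccos(√0.5) = 45.0°, giving θ ≈ 67 + 45.0 = 112.0°.

θ ≈ 112°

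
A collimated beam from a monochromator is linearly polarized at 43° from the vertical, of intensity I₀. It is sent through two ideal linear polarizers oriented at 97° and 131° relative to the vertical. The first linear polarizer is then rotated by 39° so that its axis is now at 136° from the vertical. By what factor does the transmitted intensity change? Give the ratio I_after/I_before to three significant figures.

Before rotation:
By Malus's law, I₁ = I₀ cos²(97° − 43°) = I₀ cos²(54°) = 0.3455 I₀.
I₂ = I₁ cos²(131° − 97°) = 0.3455 I₀ · cos²(34°) = 0.2375 I₀.
After rotation:
I₁ = I₀ cos²(136° − 43°) = I₀ cos²(87°) = 0.002739 I₀.
I₂ = I₁ cos²(131° − 136°) = 0.002739 I₀ · cos²(5°) = 0.002718 I₀.
Ratio = 0.002718 / 0.2375 = 0.01145.

I_new/I_old ≈ 0.0114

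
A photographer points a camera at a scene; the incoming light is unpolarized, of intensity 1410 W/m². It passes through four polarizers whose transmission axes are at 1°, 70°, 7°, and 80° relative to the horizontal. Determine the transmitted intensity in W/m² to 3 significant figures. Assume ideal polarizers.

I ≈ 1.60 W/m²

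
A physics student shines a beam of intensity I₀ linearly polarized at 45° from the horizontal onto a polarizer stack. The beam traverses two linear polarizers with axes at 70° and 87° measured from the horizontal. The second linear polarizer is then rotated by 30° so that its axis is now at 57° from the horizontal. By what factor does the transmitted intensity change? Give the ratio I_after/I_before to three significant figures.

I_new/I_old ≈ 1.04

Before rotation:
I₁ = I₀ cos²(70° − 45°) = I₀ cos²(25°) = 0.8214 I₀.
I₂ = I₁ cos²(87° − 70°) = 0.8214 I₀ · cos²(17°) = 0.7512 I₀.
After rotation:
I₁ = I₀ cos²(70° − 45°) = I₀ cos²(25°) = 0.8214 I₀.
I₂ = I₁ cos²(57° − 70°) = 0.8214 I₀ · cos²(13°) = 0.7798 I₀.
Ratio = 0.7798 / 0.7512 = 1.038.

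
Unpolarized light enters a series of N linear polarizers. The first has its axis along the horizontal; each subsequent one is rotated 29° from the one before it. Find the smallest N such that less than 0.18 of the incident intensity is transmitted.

First polarizer halves the unpolarized light: factor 1/2.
Each further stage multiplies by cos²(29°) = 0.765.
After N polarizers: T = 0.5·0.765^(N−1). Require T < 0.18 ⇒ N−1 > ln(0.18/0.5)/ln(0.765) = 3.81, so N−1 ≥ 4 and N = 5.
Check: N=5 gives T = 0.1712 < 0.18; N=4 gives T = 0.2238.

N = 5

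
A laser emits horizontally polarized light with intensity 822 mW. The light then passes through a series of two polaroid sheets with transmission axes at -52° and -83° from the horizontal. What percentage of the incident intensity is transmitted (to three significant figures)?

≈ 27.8%

I₁ = 822 mW · cos²(52°) = 311.6 mW.
I₂ = I₁ · cos²(31°) = 311.6 · 0.7347 = 228.9 mW.
That is 27.85% of the incident intensity.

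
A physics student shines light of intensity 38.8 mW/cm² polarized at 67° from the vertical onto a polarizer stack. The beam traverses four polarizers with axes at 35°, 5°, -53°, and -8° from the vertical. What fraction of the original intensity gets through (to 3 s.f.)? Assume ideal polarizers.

I/I₀ ≈ 0.0757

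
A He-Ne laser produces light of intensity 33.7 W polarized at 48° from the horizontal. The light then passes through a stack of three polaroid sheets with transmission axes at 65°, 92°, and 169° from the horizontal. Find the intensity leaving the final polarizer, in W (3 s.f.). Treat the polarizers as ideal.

By Malus's law, I₁ = 33.7 W · cos²(17°) = 30.82 W.
I₂ = I₁ · cos²(27°) = 30.82 · 0.7939 = 24.47 W.
I₃ = I₂ · cos²(77°) = 24.47 · 0.0506 = 1.238 W.

I ≈ 1.24 W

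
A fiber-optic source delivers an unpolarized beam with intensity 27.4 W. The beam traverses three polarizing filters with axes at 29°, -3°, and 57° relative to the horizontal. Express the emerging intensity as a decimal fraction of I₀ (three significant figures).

Unpolarized light through the first polarizer → I₁ = 27.4 W/2 = 13.7 W, polarized at 29°.
I₂ = I₁ · cos²(32°) = 13.7 · 0.7192 = 9.853 W.
I₃ = I₂ · cos²(60°) = 9.853 · 0.25 = 2.463 W.
Transmitted fraction = 0.0899.

I/I₀ ≈ 0.0899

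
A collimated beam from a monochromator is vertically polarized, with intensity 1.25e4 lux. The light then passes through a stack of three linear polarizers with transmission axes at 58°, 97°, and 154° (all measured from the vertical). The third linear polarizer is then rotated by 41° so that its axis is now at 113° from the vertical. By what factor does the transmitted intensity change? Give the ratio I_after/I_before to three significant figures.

I_new/I_old ≈ 3.12

Before rotation:
I₁ = I₀ cos²(58° − 0°) = I₀ cos²(58°) = 0.2808 I₀.
I₂ = I₁ cos²(97° − 58°) = 0.2808 I₀ · cos²(39°) = 0.1696 I₀.
I₃ = I₂ cos²(154° − 97°) = 0.1696 I₀ · cos²(57°) = 0.05031 I₀.
After rotation:
I₁ = I₀ cos²(58° − 0°) = I₀ cos²(58°) = 0.2808 I₀.
I₂ = I₁ cos²(97° − 58°) = 0.2808 I₀ · cos²(39°) = 0.1696 I₀.
I₃ = I₂ cos²(113° − 97°) = 0.1696 I₀ · cos²(16°) = 0.1567 I₀.
Ratio = 0.1567 / 0.05031 = 3.115.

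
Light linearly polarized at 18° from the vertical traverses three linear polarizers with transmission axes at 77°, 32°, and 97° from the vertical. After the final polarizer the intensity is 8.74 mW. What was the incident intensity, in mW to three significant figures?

I₀ ≈ 369 mW

I₁ = I₀ cos²(77° − 18°) = I₀ cos²(59°) = 0.2653 I₀.
I₂ = I₁ cos²(32° − 77°) = 0.2653 I₀ · cos²(45°) = 0.1326 I₀.
I₃ = I₂ cos²(97° − 32°) = 0.1326 I₀ · cos²(65°) = 0.02369 I₀.
So 8.74 mW = 0.02369 I₀, giving I₀ = 8.74/0.02369 = 368.9 mW.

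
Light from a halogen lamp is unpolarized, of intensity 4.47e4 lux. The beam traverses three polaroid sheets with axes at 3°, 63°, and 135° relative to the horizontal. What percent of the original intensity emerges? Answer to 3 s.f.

Unpolarized light through the first polarizer → I₁ = 4.47e4 lux/2 = 2.235e+04 lux, polarized at 3°.
I₂ = I₁ · cos²(60°) = 2.235e+04 · 0.25 = 5588 lux.
I₃ = I₂ · cos²(72°) = 5588 · 0.09549 = 533.6 lux.
That is 1.194% of the incident intensity.

≈ 1.19%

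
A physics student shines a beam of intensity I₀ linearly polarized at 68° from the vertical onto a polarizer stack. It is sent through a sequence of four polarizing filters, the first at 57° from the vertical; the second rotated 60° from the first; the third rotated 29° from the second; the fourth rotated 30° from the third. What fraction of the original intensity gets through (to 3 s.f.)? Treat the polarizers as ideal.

≈ 0.138 I₀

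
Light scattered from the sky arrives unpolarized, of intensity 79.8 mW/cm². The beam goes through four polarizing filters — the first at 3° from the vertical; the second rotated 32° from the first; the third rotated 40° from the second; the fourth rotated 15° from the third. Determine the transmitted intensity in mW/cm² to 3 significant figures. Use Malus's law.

I ≈ 15.7 mW/cm²

Unpolarized light through the first polarizer → I₁ = 79.8 mW/cm²/2 = 39.9 mW/cm², polarized at 3°.
I₂ = I₁ · cos²(32°) = 39.9 · 0.7192 = 28.7 mW/cm².
I₃ = I₂ · cos²(40°) = 28.7 · 0.5868 = 16.84 mW/cm².
I₄ = I₃ · cos²(15°) = 16.84 · 0.933 = 15.71 mW/cm².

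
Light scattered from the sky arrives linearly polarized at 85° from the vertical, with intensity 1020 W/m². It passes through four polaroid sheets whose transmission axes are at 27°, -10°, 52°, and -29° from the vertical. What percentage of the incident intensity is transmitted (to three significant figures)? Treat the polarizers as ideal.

I₁ = 1020 W/m² · cos²(58°) = 286.4 W/m².
I₂ = I₁ · cos²(37°) = 286.4 · 0.6378 = 182.7 W/m².
I₃ = I₂ · cos²(62°) = 182.7 · 0.2204 = 40.27 W/m².
I₄ = I₃ · cos²(81°) = 40.27 · 0.02447 = 0.9854 W/m².
That is 0.09661% of the incident intensity.

≈ 0.0966%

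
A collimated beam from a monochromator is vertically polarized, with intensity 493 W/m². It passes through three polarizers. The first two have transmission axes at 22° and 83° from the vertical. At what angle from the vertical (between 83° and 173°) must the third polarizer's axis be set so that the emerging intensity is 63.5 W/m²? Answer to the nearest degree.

θ ≈ 120°

By Malus's law, I₁ = I₀ cos²(22° − 0°) = I₀ cos²(22°) = 0.8597 I₀.
I₂ = I₁ cos²(83° − 22°) = 0.8597 I₀ · cos²(61°) = 0.2021 I₀.
Target fraction: 63.5 / 493 W/m² = 0.1288 of I₀.
Need I₃/I₀ = 0.1288, so cos²(θ − 83°) = 0.1288 / 0.2021 = 0.6375.
θ − 83° = arccos(√0.6375) = 37.0°, giving θ ≈ 83 + 37.0 = 120.0°.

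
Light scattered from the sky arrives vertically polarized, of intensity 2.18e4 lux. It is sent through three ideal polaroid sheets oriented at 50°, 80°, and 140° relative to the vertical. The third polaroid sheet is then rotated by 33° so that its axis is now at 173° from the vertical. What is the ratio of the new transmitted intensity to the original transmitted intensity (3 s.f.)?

I_new/I_old ≈ 0.0110

Before rotation:
I₁ = I₀ cos²(50° − 0°) = I₀ cos²(50°) = 0.4132 I₀.
I₂ = I₁ cos²(80° − 50°) = 0.4132 I₀ · cos²(30°) = 0.3099 I₀.
I₃ = I₂ cos²(140° − 80°) = 0.3099 I₀ · cos²(60°) = 0.07747 I₀.
After rotation:
I₁ = I₀ cos²(50° − 0°) = I₀ cos²(50°) = 0.4132 I₀.
I₂ = I₁ cos²(80° − 50°) = 0.4132 I₀ · cos²(30°) = 0.3099 I₀.
Angle between axes 2 and 3: 87°. I₃ = 0.3099 I₀ · cos²(87°) = 0.0008488 I₀.
Ratio = 0.0008488 / 0.07747 = 0.01096.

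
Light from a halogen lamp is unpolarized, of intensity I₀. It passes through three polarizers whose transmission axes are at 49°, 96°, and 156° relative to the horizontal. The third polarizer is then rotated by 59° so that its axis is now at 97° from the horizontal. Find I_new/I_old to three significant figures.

Before rotation:
Unpolarized light through the first polarizer → I₁ = ½ I₀, now polarized at 49°.
I₂ = I₁ cos²(96° − 49°) = 0.5 I₀ · cos²(47°) = 0.2326 I₀.
I₃ = I₂ cos²(156° − 96°) = 0.2326 I₀ · cos²(60°) = 0.05814 I₀.
After rotation:
Unpolarized light through the first polarizer → I₁ = ½ I₀, now polarized at 49°.
I₂ = I₁ cos²(96° − 49°) = 0.5 I₀ · cos²(47°) = 0.2326 I₀.
I₃ = I₂ cos²(97° − 96°) = 0.2326 I₀ · cos²(1°) = 0.2325 I₀.
Ratio = 0.2325 / 0.05814 = 3.999.

I_new/I_old ≈ 4.00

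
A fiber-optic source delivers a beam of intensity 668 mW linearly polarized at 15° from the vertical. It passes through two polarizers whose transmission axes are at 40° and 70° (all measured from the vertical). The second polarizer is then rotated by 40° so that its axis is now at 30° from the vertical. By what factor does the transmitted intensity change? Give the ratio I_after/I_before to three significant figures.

Before rotation:
I₁ = I₀ cos²(40° − 15°) = I₀ cos²(25°) = 0.8214 I₀.
I₂ = I₁ cos²(70° − 40°) = 0.8214 I₀ · cos²(30°) = 0.616 I₀.
After rotation:
I₁ = I₀ cos²(40° − 15°) = I₀ cos²(25°) = 0.8214 I₀.
I₂ = I₁ cos²(30° − 40°) = 0.8214 I₀ · cos²(10°) = 0.7966 I₀.
Ratio = 0.7966 / 0.616 = 1.293.

I_new/I_old ≈ 1.29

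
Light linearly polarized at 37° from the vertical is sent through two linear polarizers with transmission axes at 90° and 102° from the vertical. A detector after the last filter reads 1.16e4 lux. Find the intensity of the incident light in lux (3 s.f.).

I₀ ≈ 3.35e4 lux

I₁ = I₀ cos²(90° − 37°) = I₀ cos²(53°) = 0.3622 I₀.
I₂ = I₁ cos²(102° − 90°) = 0.3622 I₀ · cos²(12°) = 0.3465 I₀.
So 1.16e4 lux = 0.3465 I₀, giving I₀ = 1.16e4/0.3465 = 3.348e+04 lux.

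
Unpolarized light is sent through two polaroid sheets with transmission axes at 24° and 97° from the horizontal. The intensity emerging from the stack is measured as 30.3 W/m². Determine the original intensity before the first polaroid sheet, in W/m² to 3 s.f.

Unpolarized light through the first polarizer → I₁ = ½ I₀, now polarized at 24°.
I₂ = I₁ cos²(97° − 24°) = 0.5 I₀ · cos²(73°) = 0.04274 I₀.
So 30.3 W/m² = 0.04274 I₀, giving I₀ = 30.3/0.04274 = 708.9 W/m².

I₀ ≈ 709 W/m²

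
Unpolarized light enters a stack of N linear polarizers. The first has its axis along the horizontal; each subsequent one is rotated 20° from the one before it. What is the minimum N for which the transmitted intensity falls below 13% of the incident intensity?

First polarizer halves the unpolarized light: factor 1/2.
Each further stage multiplies by cos²(20°) = 0.883.
After N polarizers: T = 0.5·0.883^(N−1). Require T < 0.13 ⇒ N−1 > ln(0.13/0.5)/ln(0.883) = 10.83, so N−1 ≥ 11 and N = 12.
Check: N=12 gives T = 0.1273 < 0.13; N=11 gives T = 0.1441.

N = 12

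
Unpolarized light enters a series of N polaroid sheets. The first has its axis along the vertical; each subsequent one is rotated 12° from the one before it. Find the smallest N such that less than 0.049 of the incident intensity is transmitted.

First polarizer halves the unpolarized light: factor 1/2.
Each further stage multiplies by cos²(12°) = 0.9568.
After N polarizers: T = 0.5·0.9568^(N−1). Require T < 0.049 ⇒ N−1 > ln(0.049/0.5)/ln(0.9568) = 52.56, so N−1 ≥ 53 and N = 54.
Check: N=54 gives T = 0.04807 < 0.049; N=53 gives T = 0.05024.

N = 54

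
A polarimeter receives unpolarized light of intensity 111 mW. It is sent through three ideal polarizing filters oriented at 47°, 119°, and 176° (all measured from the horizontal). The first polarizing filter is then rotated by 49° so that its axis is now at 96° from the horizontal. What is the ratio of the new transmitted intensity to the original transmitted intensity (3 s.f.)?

Before rotation:
Unpolarized light through the first polarizer → I₁ = ½ I₀, now polarized at 47°.
I₂ = I₁ cos²(119° − 47°) = 0.5 I₀ · cos²(72°) = 0.04775 I₀.
I₃ = I₂ cos²(176° − 119°) = 0.04775 I₀ · cos²(57°) = 0.01416 I₀.
After rotation:
Unpolarized light through the first polarizer → I₁ = ½ I₀, now polarized at 96°.
I₂ = I₁ cos²(119° − 96°) = 0.5 I₀ · cos²(23°) = 0.4237 I₀.
I₃ = I₂ cos²(176° − 119°) = 0.4237 I₀ · cos²(57°) = 0.1257 I₀.
Ratio = 0.1257 / 0.01416 = 8.873.

I_new/I_old ≈ 8.87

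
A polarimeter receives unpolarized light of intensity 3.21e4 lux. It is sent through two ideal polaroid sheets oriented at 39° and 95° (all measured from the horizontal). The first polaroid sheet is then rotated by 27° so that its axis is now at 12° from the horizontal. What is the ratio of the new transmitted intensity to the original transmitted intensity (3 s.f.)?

Before rotation:
Unpolarized light through the first polarizer → I₁ = ½ I₀, now polarized at 39°.
I₂ = I₁ cos²(95° − 39°) = 0.5 I₀ · cos²(56°) = 0.1563 I₀.
After rotation:
Unpolarized light through the first polarizer → I₁ = ½ I₀, now polarized at 12°.
I₂ = I₁ cos²(95° − 12°) = 0.5 I₀ · cos²(83°) = 0.007426 I₀.
Ratio = 0.007426 / 0.1563 = 0.0475.

I_new/I_old ≈ 0.0475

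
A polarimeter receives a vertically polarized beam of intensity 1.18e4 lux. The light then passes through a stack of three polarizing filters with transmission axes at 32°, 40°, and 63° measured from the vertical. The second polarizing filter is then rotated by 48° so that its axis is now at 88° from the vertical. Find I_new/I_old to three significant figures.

Before rotation:
I₁ = I₀ cos²(32° − 0°) = I₀ cos²(32°) = 0.7192 I₀.
I₂ = I₁ cos²(40° − 32°) = 0.7192 I₀ · cos²(8°) = 0.7053 I₀.
I₃ = I₂ cos²(63° − 40°) = 0.7053 I₀ · cos²(23°) = 0.5976 I₀.
After rotation:
I₁ = I₀ cos²(32° − 0°) = I₀ cos²(32°) = 0.7192 I₀.
I₂ = I₁ cos²(88° − 32°) = 0.7192 I₀ · cos²(56°) = 0.2249 I₀.
I₃ = I₂ cos²(63° − 88°) = 0.2249 I₀ · cos²(25°) = 0.1847 I₀.
Ratio = 0.1847 / 0.5976 = 0.3091.

I_new/I_old ≈ 0.309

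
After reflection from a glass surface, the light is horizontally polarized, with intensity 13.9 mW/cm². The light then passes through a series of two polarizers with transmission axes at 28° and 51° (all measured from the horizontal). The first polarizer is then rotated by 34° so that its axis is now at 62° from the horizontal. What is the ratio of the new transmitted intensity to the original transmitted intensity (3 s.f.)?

I_new/I_old ≈ 0.322

Before rotation:
By Malus's law, I₁ = I₀ cos²(28° − 0°) = I₀ cos²(28°) = 0.7796 I₀.
I₂ = I₁ cos²(51° − 28°) = 0.7796 I₀ · cos²(23°) = 0.6606 I₀.
After rotation:
I₁ = I₀ cos²(62° − 0°) = I₀ cos²(62°) = 0.2204 I₀.
I₂ = I₁ cos²(51° − 62°) = 0.2204 I₀ · cos²(11°) = 0.2124 I₀.
Ratio = 0.2124 / 0.6606 = 0.3215.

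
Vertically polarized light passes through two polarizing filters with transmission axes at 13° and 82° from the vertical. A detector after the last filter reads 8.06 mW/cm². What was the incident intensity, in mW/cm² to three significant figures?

I₁ = I₀ cos²(13° − 0°) = I₀ cos²(13°) = 0.9494 I₀.
I₂ = I₁ cos²(82° − 13°) = 0.9494 I₀ · cos²(69°) = 0.1219 I₀.
So 8.06 mW/cm² = 0.1219 I₀, giving I₀ = 8.06/0.1219 = 66.1 mW/cm².

I₀ ≈ 66.1 mW/cm²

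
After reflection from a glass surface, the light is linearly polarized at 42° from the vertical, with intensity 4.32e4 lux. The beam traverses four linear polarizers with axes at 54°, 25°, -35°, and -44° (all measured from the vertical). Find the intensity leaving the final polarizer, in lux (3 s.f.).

I ≈ 7710 lux

I₁ = 4.32e4 lux · cos²(12°) = 4.133e+04 lux.
I₂ = I₁ · cos²(29°) = 4.133e+04 · 0.765 = 3.162e+04 lux.
I₃ = I₂ · cos²(60°) = 3.162e+04 · 0.25 = 7904 lux.
I₄ = I₃ · cos²(9°) = 7904 · 0.9755 = 7711 lux.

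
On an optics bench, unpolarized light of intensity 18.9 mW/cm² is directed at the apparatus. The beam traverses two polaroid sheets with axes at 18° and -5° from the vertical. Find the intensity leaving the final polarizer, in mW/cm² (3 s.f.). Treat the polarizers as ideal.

Unpolarized light through the first polarizer → I₁ = 18.9 mW/cm²/2 = 9.45 mW/cm², polarized at 18°.
I₂ = I₁ · cos²(23°) = 9.45 · 0.8473 = 8.007 mW/cm².

I ≈ 8.01 mW/cm²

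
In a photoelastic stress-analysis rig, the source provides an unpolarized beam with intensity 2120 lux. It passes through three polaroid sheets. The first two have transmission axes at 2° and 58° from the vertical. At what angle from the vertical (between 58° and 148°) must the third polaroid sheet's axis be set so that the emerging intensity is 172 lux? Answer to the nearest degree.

Unpolarized light through the first polarizer → I₁ = ½ I₀, now polarized at 2°.
I₂ = I₁ cos²(58° − 2°) = 0.5 I₀ · cos²(56°) = 0.1563 I₀.
Target fraction: 172 / 2120 lux = 0.08113 of I₀.
Need I₃/I₀ = 0.08113, so cos²(θ − 58°) = 0.08113 / 0.1563 = 0.5189.
θ − 58° = arccos(√0.5189) = 43.9°, giving θ ≈ 58 + 43.9 = 101.9°.

θ ≈ 102°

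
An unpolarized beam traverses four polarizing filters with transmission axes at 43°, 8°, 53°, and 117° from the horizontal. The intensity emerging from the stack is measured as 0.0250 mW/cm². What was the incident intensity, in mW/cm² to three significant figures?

Unpolarized light through the first polarizer → I₁ = ½ I₀, now polarized at 43°.
I₂ = I₁ cos²(8° − 43°) = 0.5 I₀ · cos²(35°) = 0.3355 I₀.
I₃ = I₂ cos²(53° − 8°) = 0.3355 I₀ · cos²(45°) = 0.1678 I₀.
I₄ = I₃ cos²(117° − 53°) = 0.1678 I₀ · cos²(64°) = 0.03224 I₀.
So 0.0250 mW/cm² = 0.03224 I₀, giving I₀ = 0.0250/0.03224 = 0.7755 mW/cm².

I₀ ≈ 0.776 mW/cm²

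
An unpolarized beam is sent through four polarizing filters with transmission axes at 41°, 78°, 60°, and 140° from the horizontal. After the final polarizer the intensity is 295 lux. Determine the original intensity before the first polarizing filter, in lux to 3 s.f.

I₀ ≈ 3.39e4 lux

Unpolarized light through the first polarizer → I₁ = ½ I₀, now polarized at 41°.
I₂ = I₁ cos²(78° − 41°) = 0.5 I₀ · cos²(37°) = 0.3189 I₀.
I₃ = I₂ cos²(60° − 78°) = 0.3189 I₀ · cos²(18°) = 0.2885 I₀.
I₄ = I₃ cos²(140° − 60°) = 0.2885 I₀ · cos²(80°) = 0.008698 I₀.
So 295 lux = 0.008698 I₀, giving I₀ = 295/0.008698 = 3.392e+04 lux.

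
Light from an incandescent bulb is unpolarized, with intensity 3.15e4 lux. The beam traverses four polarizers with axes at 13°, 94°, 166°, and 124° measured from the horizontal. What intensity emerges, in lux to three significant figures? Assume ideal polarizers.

I ≈ 20.3 lux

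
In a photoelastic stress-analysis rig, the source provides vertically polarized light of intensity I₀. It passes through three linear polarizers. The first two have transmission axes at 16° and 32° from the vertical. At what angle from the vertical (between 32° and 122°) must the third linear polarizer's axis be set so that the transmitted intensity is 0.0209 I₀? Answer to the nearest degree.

By Malus's law, I₁ = I₀ cos²(16° − 0°) = I₀ cos²(16°) = 0.924 I₀.
I₂ = I₁ cos²(32° − 16°) = 0.924 I₀ · cos²(16°) = 0.8538 I₀.
Need I₃/I₀ = 0.0209, so cos²(θ − 32°) = 0.0209 / 0.8538 = 0.02448.
θ − 32° = arccos(√0.02448) = 81.0°, giving θ ≈ 32 + 81.0 = 113.0°.

θ ≈ 113°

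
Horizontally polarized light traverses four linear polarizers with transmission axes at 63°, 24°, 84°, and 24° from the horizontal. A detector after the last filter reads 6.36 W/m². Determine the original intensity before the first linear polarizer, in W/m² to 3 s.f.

I₀ ≈ 817 W/m²

By Malus's law, I₁ = I₀ cos²(63° − 0°) = I₀ cos²(63°) = 0.2061 I₀.
I₂ = I₁ cos²(24° − 63°) = 0.2061 I₀ · cos²(39°) = 0.1245 I₀.
I₃ = I₂ cos²(84° − 24°) = 0.1245 I₀ · cos²(60°) = 0.03112 I₀.
I₄ = I₃ cos²(24° − 84°) = 0.03112 I₀ · cos²(60°) = 0.00778 I₀.
So 6.36 W/m² = 0.00778 I₀, giving I₀ = 6.36/0.00778 = 817.5 W/m².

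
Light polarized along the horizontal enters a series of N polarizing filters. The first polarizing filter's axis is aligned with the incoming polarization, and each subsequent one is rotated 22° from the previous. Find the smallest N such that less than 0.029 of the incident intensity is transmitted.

First polarizer is aligned with the polarization: full transmission.
Each further stage multiplies by cos²(22°) = 0.8597.
After N polarizers: T = 0.8597^(N−1). Require T < 0.029 ⇒ N−1 > ln(0.029)/ln(0.8597) = 23.41, so N−1 ≥ 24 and N = 25.
Check: N=25 gives T = 0.02654 < 0.029; N=24 gives T = 0.03088.

N = 25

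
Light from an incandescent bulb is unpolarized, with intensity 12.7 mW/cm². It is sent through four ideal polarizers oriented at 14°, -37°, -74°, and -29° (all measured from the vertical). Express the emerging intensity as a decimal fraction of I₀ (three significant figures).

I/I₀ ≈ 0.0632

Unpolarized light through the first polarizer → I₁ = 12.7 mW/cm²/2 = 6.35 mW/cm², polarized at 14°.
I₂ = I₁ · cos²(51°) = 6.35 · 0.396 = 2.515 mW/cm².
I₃ = I₂ · cos²(37°) = 2.515 · 0.6378 = 1.604 mW/cm².
I₄ = I₃ · cos²(45°) = 1.604 · 0.5 = 0.802 mW/cm².
Transmitted fraction = 0.06315.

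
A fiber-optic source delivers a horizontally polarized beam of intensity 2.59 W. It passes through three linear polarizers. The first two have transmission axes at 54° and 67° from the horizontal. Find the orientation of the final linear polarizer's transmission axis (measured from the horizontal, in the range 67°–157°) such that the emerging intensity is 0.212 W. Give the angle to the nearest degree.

By Malus's law, I₁ = I₀ cos²(54° − 0°) = I₀ cos²(54°) = 0.3455 I₀.
I₂ = I₁ cos²(67° − 54°) = 0.3455 I₀ · cos²(13°) = 0.328 I₀.
Target fraction: 0.212 / 2.59 W = 0.08185 of I₀.
Need I₃/I₀ = 0.08185, so cos²(θ − 67°) = 0.08185 / 0.328 = 0.2495.
θ − 67° = arccos(√0.2495) = 60.0°, giving θ ≈ 67 + 60.0 = 127.0°.

θ ≈ 127°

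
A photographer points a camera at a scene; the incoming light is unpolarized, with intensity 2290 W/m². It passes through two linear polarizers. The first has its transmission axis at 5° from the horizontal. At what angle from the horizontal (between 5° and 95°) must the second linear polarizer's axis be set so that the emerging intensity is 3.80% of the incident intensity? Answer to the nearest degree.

Unpolarized light through the first polarizer → I₁ = ½ I₀, now polarized at 5°.
Need I₂/I₀ = 0.038, so cos²(θ − 5°) = 0.038 / 0.5 = 0.076.
θ − 5° = arccos(√0.076) = 74.0°, giving θ ≈ 5 + 74.0 = 79.0°.

θ ≈ 79°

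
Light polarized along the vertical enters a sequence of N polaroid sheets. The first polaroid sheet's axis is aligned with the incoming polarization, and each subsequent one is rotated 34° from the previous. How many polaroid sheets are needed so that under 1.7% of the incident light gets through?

N = 12

First polarizer is aligned with the polarization: full transmission.
Each further stage multiplies by cos²(34°) = 0.6873.
After N polarizers: T = 0.6873^(N−1). Require T < 0.017 ⇒ N−1 > ln(0.017)/ln(0.6873) = 10.87, so N−1 ≥ 11 and N = 12.
Check: N=12 gives T = 0.01617 < 0.017; N=11 gives T = 0.02352.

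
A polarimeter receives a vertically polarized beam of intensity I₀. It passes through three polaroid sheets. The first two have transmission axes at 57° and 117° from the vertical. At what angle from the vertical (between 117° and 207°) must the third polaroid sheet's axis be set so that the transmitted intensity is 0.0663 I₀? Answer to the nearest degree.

I₁ = I₀ cos²(57° − 0°) = I₀ cos²(57°) = 0.2966 I₀.
I₂ = I₁ cos²(117° − 57°) = 0.2966 I₀ · cos²(60°) = 0.07416 I₀.
Need I₃/I₀ = 0.0663, so cos²(θ − 117°) = 0.0663 / 0.07416 = 0.894.
θ − 117° = arccos(√0.894) = 19.0°, giving θ ≈ 117 + 19.0 = 136.0°.

θ ≈ 136°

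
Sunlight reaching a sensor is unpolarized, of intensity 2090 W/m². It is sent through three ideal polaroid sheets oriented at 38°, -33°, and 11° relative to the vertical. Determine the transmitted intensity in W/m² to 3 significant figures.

Unpolarized light through the first polarizer → I₁ = 2090 W/m²/2 = 1045 W/m², polarized at 38°.
I₂ = I₁ · cos²(71°) = 1045 · 0.106 = 110.8 W/m².
I₃ = I₂ · cos²(44°) = 110.8 · 0.5174 = 57.32 W/m².

I ≈ 57.3 W/m²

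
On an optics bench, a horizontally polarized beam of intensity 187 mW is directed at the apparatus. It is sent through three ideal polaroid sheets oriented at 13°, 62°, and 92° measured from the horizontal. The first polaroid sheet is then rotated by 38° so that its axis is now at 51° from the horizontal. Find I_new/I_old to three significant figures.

I_new/I_old ≈ 0.934

Before rotation:
By Malus's law, I₁ = I₀ cos²(13° − 0°) = I₀ cos²(13°) = 0.9494 I₀.
I₂ = I₁ cos²(62° − 13°) = 0.9494 I₀ · cos²(49°) = 0.4086 I₀.
I₃ = I₂ cos²(92° − 62°) = 0.4086 I₀ · cos²(30°) = 0.3065 I₀.
After rotation:
I₁ = I₀ cos²(51° − 0°) = I₀ cos²(51°) = 0.396 I₀.
I₂ = I₁ cos²(62° − 51°) = 0.396 I₀ · cos²(11°) = 0.3816 I₀.
I₃ = I₂ cos²(92° − 62°) = 0.3816 I₀ · cos²(30°) = 0.2862 I₀.
Ratio = 0.2862 / 0.3065 = 0.9339.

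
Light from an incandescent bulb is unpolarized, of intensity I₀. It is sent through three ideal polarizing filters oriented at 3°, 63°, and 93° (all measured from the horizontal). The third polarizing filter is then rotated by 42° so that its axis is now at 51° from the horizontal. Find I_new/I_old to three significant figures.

I_new/I_old ≈ 1.28

Before rotation:
Unpolarized light through the first polarizer → I₁ = ½ I₀, now polarized at 3°.
I₂ = I₁ cos²(63° − 3°) = 0.5 I₀ · cos²(60°) = 0.125 I₀.
I₃ = I₂ cos²(93° − 63°) = 0.125 I₀ · cos²(30°) = 0.09375 I₀.
After rotation:
Unpolarized light through the first polarizer → I₁ = ½ I₀, now polarized at 3°.
I₂ = I₁ cos²(63° − 3°) = 0.5 I₀ · cos²(60°) = 0.125 I₀.
I₃ = I₂ cos²(51° − 63°) = 0.125 I₀ · cos²(12°) = 0.1196 I₀.
Ratio = 0.1196 / 0.09375 = 1.276.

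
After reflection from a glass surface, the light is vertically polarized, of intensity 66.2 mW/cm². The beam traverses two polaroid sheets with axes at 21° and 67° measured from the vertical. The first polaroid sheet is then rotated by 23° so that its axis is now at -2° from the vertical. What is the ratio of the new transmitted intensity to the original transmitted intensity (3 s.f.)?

I_new/I_old ≈ 0.305

Before rotation:
I₁ = I₀ cos²(21° − 0°) = I₀ cos²(21°) = 0.8716 I₀.
I₂ = I₁ cos²(67° − 21°) = 0.8716 I₀ · cos²(46°) = 0.4206 I₀.
After rotation:
I₁ = I₀ cos²(-2° − 0°) = I₀ cos²(2°) = 0.9988 I₀.
I₂ = I₁ cos²(67° + 2°) = 0.9988 I₀ · cos²(69°) = 0.1283 I₀.
Ratio = 0.1283 / 0.4206 = 0.305.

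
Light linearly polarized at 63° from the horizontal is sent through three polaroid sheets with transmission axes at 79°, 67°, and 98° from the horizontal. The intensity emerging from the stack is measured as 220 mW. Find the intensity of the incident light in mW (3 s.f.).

I₁ = I₀ cos²(79° − 63°) = I₀ cos²(16°) = 0.924 I₀.
I₂ = I₁ cos²(67° − 79°) = 0.924 I₀ · cos²(12°) = 0.8841 I₀.
I₃ = I₂ cos²(98° − 67°) = 0.8841 I₀ · cos²(31°) = 0.6496 I₀.
So 220 mW = 0.6496 I₀, giving I₀ = 220/0.6496 = 338.7 mW.

I₀ ≈ 339 mW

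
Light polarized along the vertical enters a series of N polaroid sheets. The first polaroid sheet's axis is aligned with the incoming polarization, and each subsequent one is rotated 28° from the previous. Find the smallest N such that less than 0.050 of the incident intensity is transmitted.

First polarizer is aligned with the polarization: full transmission.
Each further stage multiplies by cos²(28°) = 0.7796.
After N polarizers: T = 0.7796^(N−1). Require T < 0.050 ⇒ N−1 > ln(0.050)/ln(0.7796) = 12.03, so N−1 ≥ 13 and N = 14.
Check: N=14 gives T = 0.03929 < 0.050; N=13 gives T = 0.0504.

N = 14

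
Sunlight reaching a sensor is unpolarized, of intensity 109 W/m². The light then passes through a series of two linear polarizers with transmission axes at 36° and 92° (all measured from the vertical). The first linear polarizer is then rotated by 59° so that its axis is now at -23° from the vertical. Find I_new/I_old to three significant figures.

Before rotation:
Unpolarized light through the first polarizer → I₁ = ½ I₀, now polarized at 36°.
I₂ = I₁ cos²(92° − 36°) = 0.5 I₀ · cos²(56°) = 0.1563 I₀.
After rotation:
Unpolarized light through the first polarizer → I₁ = ½ I₀, now polarized at -23°.
Angle between axes 1 and 2: 65°. I₂ = 0.5 I₀ · cos²(65°) = 0.0893 I₀.
Ratio = 0.0893 / 0.1563 = 0.5712.

I_new/I_old ≈ 0.571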